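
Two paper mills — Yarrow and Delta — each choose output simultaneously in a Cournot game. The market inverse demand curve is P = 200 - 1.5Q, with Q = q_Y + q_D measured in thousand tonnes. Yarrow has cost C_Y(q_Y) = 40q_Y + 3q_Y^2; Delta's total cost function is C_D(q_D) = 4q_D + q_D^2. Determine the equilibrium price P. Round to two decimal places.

Yarrow's profit: π_Y = (200 - 1.5Q)q_Y - (40q_Y + 3q_Y²). Setting ∂π_Y/∂q_Y = 0: 160 - 9q_Y - (3/2)(q_D) = 0.
Delta's first-order condition: 196 - 5q_D - (3/2)(q_Y) = 0.
So q_Y = (160 - (3/2)q_D)/9 and q_D = (196 - (3/2)q_Y)/5.
Solving the pair: q_Y = 11.8363, q_D = 35.6491.
Total output Q = 47.4854, so price P = 200 - (3/2)·47.4854 = 128.7719.

128.77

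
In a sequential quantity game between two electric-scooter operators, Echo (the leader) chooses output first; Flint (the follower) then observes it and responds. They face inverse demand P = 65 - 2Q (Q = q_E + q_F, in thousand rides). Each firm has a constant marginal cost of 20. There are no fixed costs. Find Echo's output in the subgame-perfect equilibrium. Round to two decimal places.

11.25

Solve by backward induction. Given q_E, the follower Flint maximises π_F = (65 - 2q_E - 2q_F)q_F - 20q_F.
∂π_F/∂q_F = 45 - 2q_E - 4q_F = 0 gives the reaction function q_F = (45 - 2q_E)/4.
The leader anticipates this reaction. Substituting into P = 65 - 2Q gives P = 85/2 - q_E, so π_E = (85/2 - q_E)q_E - 20q_E.
Maximising: ∂π_E/∂q_E = 45/2 - 2q_E = 0, giving q_E = 45/4.
Then q_F = (45 - 2·(45/4))/4 = 45/8.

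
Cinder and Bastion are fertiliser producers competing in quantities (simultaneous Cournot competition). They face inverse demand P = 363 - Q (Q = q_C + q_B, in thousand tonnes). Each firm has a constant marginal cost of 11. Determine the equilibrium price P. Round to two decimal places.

Each firm earns π_i = (363 - Q)q_i - 11q_i.
First-order condition (treating rivals' output as given): 352 - 2q_i - q_j = 0.
With identical firms every q_j equals q_i, so q_j = q_i and 352 = 3q_i, giving q_i = 352/3.
Total output Q = 704/3, so price P = 363 - 704/3 = 385/3.

128.33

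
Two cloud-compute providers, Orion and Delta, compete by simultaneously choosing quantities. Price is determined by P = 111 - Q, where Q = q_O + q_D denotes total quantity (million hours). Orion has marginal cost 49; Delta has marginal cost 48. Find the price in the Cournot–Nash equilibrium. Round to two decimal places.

Orion's profit: π_O = (111 - Q)q_O - (49q_O). Setting ∂π_O/∂q_O = 0: 62 - 2q_O - (q_D) = 0.
Delta's profit: π_D = (111 - Q)q_D - (48q_D). Setting ∂π_D/∂q_D = 0: 63 - 2q_D - (q_O) = 0.
Rearranging gives the reaction functions q_O = (62 - q_D)/2 and q_D = (63 - q_O)/2.
Solving the pair: q_O = 61/3, q_D = 64/3.
Total output Q = 125/3, so price P = 111 - 125/3 = 208/3.

69.33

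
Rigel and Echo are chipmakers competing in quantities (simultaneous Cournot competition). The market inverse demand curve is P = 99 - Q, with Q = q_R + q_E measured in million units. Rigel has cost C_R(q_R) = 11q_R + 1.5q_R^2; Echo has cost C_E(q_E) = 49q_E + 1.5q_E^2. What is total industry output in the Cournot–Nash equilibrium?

23

Rigel's profit: π_R = (99 - Q)q_R - (11q_R + (3/2)q_R²). Setting ∂π_R/∂q_R = 0: 88 - 5q_R - (q_E) = 0.
Echo's profit: π_E = (99 - Q)q_E - (49q_E + (3/2)q_E²). Setting ∂π_E/∂q_E = 0: 50 - 5q_E - (q_R) = 0.
So q_R = (88 - q_E)/5 and q_E = (50 - q_R)/5.
Substituting one into the other gives q_R = 65/4 and q_E = 27/4.
Total output Q = 65/4 + 27/4 = 23.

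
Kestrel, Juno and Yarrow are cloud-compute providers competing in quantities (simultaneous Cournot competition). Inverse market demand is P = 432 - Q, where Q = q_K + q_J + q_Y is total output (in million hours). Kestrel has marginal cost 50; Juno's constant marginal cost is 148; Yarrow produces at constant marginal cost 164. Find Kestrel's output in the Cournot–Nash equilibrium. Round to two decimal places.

Kestrel's profit: π_K = (432 - Q)q_K - (50q_K). Setting ∂π_K/∂q_K = 0: 382 - 2q_K - (q_J + q_Y) = 0.
Juno's first-order condition: 284 - 2q_J - (q_K + q_Y) = 0.
Yarrow's profit: π_Y = (432 - Q)q_Y - (164q_Y). Setting ∂π_Y/∂q_Y = 0: 268 - 2q_Y - (q_K + q_J) = 0.
Adding the 3 conditions: 934 − 2Q − 2Q = 0, i.e. Q = 467/2.
Back-substituting: q_K = (382 − 467/2) = 297/2, q_J = (284 − 467/2) = 101/2, q_Y = (268 − 467/2) = 69/2.

148.50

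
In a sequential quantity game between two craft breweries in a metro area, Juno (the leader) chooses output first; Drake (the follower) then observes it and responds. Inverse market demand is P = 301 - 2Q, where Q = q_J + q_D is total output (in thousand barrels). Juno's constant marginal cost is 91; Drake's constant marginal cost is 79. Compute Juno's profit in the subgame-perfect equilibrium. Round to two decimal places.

Solve by backward induction. Given q_J, the follower Drake maximises π_D = (301 - 2q_J - 2q_D)q_D - 79q_D.
Follower FOC: 222 - 2q_J - 4q_D = 0, so q_D(q_J) = (222 - 2q_J)/4.
The leader anticipates this reaction. Substituting into P = 301 - 2Q gives P = 190 - q_J, so π_J = (190 - q_J)q_J - 91q_J.
Maximising: ∂π_J/∂q_J = 99 - 2q_J = 0, giving q_J = 99/2.
Then q_D = (222 - 2·(99/2))/4 = 123/4.
Price P = 301 - 2·(321/4) = 281/2.
Juno's profit: (281/2 - 91)·(99/2) = 2450.2500.

2450.25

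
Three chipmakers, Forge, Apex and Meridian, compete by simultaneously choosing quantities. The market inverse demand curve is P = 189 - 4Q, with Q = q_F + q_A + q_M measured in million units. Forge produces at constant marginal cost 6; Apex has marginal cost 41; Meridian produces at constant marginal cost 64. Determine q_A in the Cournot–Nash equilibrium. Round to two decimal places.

Forge's profit: π_F = (189 - 4Q)q_F - (6q_F). Setting ∂π_F/∂q_F = 0: 183 - 8q_F - 4(q_A + q_M) = 0.
Apex's first-order condition: 148 - 8q_A - 4(q_F + q_M) = 0.
Meridian's profit: π_M = (189 - 4Q)q_M - (64q_M). Setting ∂π_M/∂q_M = 0: 125 - 8q_M - 4(q_F + q_A) = 0.
Adding the 3 first-order conditions: 456 − 16Q = 0, so Q = 57/2.
Back-substituting: q_F = (183 − 114)/4 = 69/4, q_A = (148 − 114)/4 = 17/2, q_M = (125 − 114)/4 = 11/4.

8.50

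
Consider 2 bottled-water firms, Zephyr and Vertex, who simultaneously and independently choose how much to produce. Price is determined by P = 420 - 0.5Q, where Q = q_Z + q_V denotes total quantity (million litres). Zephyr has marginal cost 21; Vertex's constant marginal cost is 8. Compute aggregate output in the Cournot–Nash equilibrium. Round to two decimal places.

540.67

Zephyr's profit: π_Z = (420 - 0.5Q)q_Z - (21q_Z). Setting ∂π_Z/∂q_Z = 0: 399 - q_Z - (1/2)(q_V) = 0.
Vertex's profit: π_V = (420 - 0.5Q)q_V - (8q_V). Setting ∂π_V/∂q_V = 0: 412 - q_V - (1/2)(q_Z) = 0.
So q_Z = (399 - (1/2)q_V) and q_V = (412 - (1/2)q_Z).
Substituting one into the other gives q_Z = 772/3 and q_V = 850/3.
Total output Q = 772/3 + 850/3 = 1622/3.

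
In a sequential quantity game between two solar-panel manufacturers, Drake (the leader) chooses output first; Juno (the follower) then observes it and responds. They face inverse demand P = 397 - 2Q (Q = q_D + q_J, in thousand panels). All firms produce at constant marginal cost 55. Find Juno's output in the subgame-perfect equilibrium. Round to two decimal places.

42.75

Solve by backward induction. Given q_D, the follower Juno maximises π_J = (397 - 2q_D - 2q_J)q_J - 55q_J.
Setting the follower's marginal profit to zero, 342 - 2q_D - 4q_J = 0, i.e. q_J = (342 - 2q_D)/4.
The leader anticipates this reaction. Substituting into P = 397 - 2Q gives P = 226 - q_D, so π_D = (226 - q_D)q_D - 55q_D.
The leader's first-order condition 171 - 2q_D = 0 yields q_D = 171/2.
Then q_J = (342 - 2·(171/2))/4 = 171/4.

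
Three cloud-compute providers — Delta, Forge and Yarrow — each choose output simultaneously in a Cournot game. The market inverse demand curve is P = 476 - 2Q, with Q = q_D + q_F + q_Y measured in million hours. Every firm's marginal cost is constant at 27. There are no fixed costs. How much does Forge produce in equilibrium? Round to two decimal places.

56.13

Each firm earns π_i = (476 - 2Q)q_i - 27q_i.
First-order condition (treating rivals' output as given): 449 - 4q_i - 2·Σ_{j≠i} q_j = 0.
By symmetry each firm produces the same amount; substituting Σ_{j≠i} q_j = 2q_i yields q_i = 449/8.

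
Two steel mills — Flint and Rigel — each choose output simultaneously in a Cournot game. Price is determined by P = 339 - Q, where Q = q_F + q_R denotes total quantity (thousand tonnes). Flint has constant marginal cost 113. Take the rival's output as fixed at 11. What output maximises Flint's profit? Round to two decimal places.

With the rival's output fixed at 11, Flint's profit is π_F = (339 - 11 - q_F)q_F - (113q_F) = (328 - q_F)q_F - (113q_F).
∂π_F/∂q_F = 215 - 2q_F = 0, so q_F = 215/2.

107.50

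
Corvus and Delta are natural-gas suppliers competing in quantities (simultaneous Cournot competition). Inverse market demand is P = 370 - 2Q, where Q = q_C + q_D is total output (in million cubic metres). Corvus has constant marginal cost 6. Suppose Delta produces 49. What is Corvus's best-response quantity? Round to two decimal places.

With the rival's output fixed at 49, Corvus's profit is π_C = (370 - 2·49 - 2q_C)q_C - (6q_C) = (272 - 2q_C)q_C - (6q_C).
∂π_C/∂q_C = 266 - 4q_C = 0, so q_C = 133/2.

66.50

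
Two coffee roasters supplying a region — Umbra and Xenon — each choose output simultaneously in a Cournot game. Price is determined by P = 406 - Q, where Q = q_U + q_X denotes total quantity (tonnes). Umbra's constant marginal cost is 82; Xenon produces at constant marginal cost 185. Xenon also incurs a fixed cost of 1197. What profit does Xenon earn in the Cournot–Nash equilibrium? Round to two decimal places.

350.11

Umbra's profit: π_U = (406 - Q)q_U - (82q_U). Setting ∂π_U/∂q_U = 0: 324 - 2q_U - (q_X) = 0.
Xenon's profit: π_X = (406 - Q)q_X - (185q_X). Setting ∂π_X/∂q_X = 0: 221 - 2q_X - (q_U) = 0.
Rearranging gives the reaction functions q_U = (324 - q_X)/2 and q_X = (221 - q_U)/2.
Substituting one into the other gives q_U = 427/3 and q_X = 118/3.
Price P = 406 - 545/3 = 673/3.
Xenon's profit: (673/3 - 185)·(118/3) - 1197 = 350.1111.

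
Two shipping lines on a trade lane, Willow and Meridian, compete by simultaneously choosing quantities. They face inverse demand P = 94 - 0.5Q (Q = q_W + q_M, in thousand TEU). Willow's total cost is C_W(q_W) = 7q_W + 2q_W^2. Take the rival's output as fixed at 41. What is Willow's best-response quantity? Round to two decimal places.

With the rival's output fixed at 41, Willow's profit is π_W = (94 - (1/2)·41 - (1/2)q_W)q_W - (7q_W + 2q_W²) = (147/2 - (1/2)q_W)q_W - (7q_W + 2q_W²).
∂π_W/∂q_W = 133/2 - 5q_W = 0, so q_W = 133/10.

13.30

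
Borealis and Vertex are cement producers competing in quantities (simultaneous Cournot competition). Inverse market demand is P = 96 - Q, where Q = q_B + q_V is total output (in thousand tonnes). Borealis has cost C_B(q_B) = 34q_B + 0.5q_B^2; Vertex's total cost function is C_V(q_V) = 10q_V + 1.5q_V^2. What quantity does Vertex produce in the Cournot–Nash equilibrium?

Borealis's profit: π_B = (96 - Q)q_B - (34q_B + (1/2)q_B²). Setting ∂π_B/∂q_B = 0: 62 - 3q_B - (q_V) = 0.
Vertex's profit: π_V = (96 - Q)q_V - (10q_V + (3/2)q_V²). Setting ∂π_V/∂q_V = 0: 86 - 5q_V - (q_B) = 0.
Best responses: q_B = (62 - q_V)/3, q_V = (86 - q_B)/5.
Substituting one into the other gives q_B = 16 and q_V = 14.

14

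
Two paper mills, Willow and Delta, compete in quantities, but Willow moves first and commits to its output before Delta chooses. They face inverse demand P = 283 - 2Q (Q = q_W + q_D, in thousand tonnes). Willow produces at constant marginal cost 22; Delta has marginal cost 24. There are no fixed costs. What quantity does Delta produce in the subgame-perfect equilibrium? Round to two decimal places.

31.88

Solve by backward induction. Given q_W, the follower Delta maximises π_D = (283 - 2q_W - 2q_D)q_D - 24q_D.
∂π_D/∂q_D = 259 - 2q_W - 4q_D = 0 gives the reaction function q_D = (259 - 2q_W)/4.
Willow substitutes q_D(q_W) into its own profit: π_W = q_W(283 - 2q_W - (259 - 2q_W)/2) - 22q_W = (307/2 - q_W)q_W - 22q_W.
Leader FOC: 263/2 - 2q_W = 0, so q_W = 263/4.
Then q_D = (259 - 2·(263/4))/4 = 255/8.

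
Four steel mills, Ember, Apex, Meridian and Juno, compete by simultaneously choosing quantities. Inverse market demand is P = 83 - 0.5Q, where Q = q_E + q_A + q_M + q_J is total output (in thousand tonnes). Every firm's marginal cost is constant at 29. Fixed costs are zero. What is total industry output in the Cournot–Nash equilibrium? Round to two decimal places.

86.40

Each firm earns π_i = (83 - 0.5Q)q_i - 29q_i.
First-order condition (treating rivals' output as given): 54 - q_i - (1/2)·Σ_{j≠i} q_j = 0.
With identical firms every q_j equals q_i, so Σ_{j≠i} q_j = 3q_i and 54 = (5/2)q_i, giving q_i = 108/5.
Total output Q = 108/5 + 108/5 + 108/5 + 108/5 = 432/5.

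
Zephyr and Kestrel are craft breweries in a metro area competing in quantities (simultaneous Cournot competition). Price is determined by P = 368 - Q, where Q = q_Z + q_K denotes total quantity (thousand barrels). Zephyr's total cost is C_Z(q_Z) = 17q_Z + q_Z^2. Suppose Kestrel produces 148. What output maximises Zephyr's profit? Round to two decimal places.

50.75

With the rival's output fixed at 148, Zephyr's profit is π_Z = (368 - 148 - q_Z)q_Z - (17q_Z + q_Z²) = (220 - q_Z)q_Z - (17q_Z + q_Z²).
∂π_Z/∂q_Z = 203 - 4q_Z = 0, so q_Z = 203/4.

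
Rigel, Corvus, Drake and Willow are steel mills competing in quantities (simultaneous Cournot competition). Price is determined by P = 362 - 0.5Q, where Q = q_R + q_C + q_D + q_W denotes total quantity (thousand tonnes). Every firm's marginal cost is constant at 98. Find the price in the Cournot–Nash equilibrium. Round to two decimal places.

Each firm earns π_i = (362 - 0.5Q)q_i - 98q_i.
First-order condition (treating rivals' output as given): 264 - q_i - (1/2)·Σ_{j≠i} q_j = 0.
By symmetry each firm produces the same amount; substituting Σ_{j≠i} q_j = 3q_i yields q_i = 264/(5/2) = 528/5.
Total output Q = 422.4000, so price P = 362 - (1/2)·422.4000 = 754/5.

150.80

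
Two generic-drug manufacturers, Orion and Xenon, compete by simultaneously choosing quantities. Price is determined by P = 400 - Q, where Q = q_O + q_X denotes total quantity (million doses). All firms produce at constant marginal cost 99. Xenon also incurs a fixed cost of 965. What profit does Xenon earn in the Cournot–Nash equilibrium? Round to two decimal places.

A representative firm's profit is π_i = q_i(400 - Q) - 99q_i.
First-order condition (treating rivals' output as given): 301 - 2q_i - q_j = 0.
By symmetry each firm produces the same amount; substituting q_j = q_i yields q_i = 301/3.
Price P = 400 - 602/3 = 598/3.
Xenon's profit: (598/3 - 99)·(301/3) - 965 = 9101.7778.

9101.78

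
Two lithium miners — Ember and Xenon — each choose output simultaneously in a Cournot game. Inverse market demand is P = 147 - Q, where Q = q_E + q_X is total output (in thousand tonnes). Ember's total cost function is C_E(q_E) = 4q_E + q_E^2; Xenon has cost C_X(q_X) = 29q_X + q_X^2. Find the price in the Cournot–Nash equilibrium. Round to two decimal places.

94.80

Ember's profit: π_E = (147 - Q)q_E - (4q_E + q_E²). Setting ∂π_E/∂q_E = 0: 143 - 4q_E - (q_X) = 0.
Xenon's profit: π_X = (147 - Q)q_X - (29q_X + q_X²). Setting ∂π_X/∂q_X = 0: 118 - 4q_X - (q_E) = 0.
Best responses: q_E = (143 - q_X)/4, q_X = (118 - q_E)/4.
Substituting one into the other gives q_E = 454/15 and q_X = 329/15.
Total output Q = 261/5, so price P = 147 - 261/5 = 474/5.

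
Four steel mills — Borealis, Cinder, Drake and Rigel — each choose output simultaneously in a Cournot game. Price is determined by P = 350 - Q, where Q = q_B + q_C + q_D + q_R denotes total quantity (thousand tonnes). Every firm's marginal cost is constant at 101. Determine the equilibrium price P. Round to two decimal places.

Each firm earns π_i = (350 - Q)q_i - 101q_i.
Setting ∂π_i/∂q_i = 0 with rivals' quantities fixed: 249 - 2q_i - Σ_{j≠i} q_j = 0.
With identical firms every q_j equals q_i, so Σ_{j≠i} q_j = 3q_i and 249 = 5q_i, giving q_i = 249/5.
Total output Q = 996/5, so price P = 350 - 996/5 = 754/5.

150.80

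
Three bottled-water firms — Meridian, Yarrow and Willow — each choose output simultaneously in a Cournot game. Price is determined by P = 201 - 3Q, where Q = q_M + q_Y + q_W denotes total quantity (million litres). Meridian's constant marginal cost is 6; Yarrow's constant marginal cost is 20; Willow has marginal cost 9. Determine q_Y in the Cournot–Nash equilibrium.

Meridian's profit: π_M = (201 - 3Q)q_M - (6q_M). Setting ∂π_M/∂q_M = 0: 195 - 6q_M - 3(q_Y + q_W) = 0.
Yarrow's profit: π_Y = (201 - 3Q)q_Y - (20q_Y). Setting ∂π_Y/∂q_Y = 0: 181 - 6q_Y - 3(q_M + q_W) = 0.
Willow's profit: π_W = (201 - 3Q)q_W - (9q_W). Setting ∂π_W/∂q_W = 0: 192 - 6q_W - 3(q_M + q_Y) = 0.
Summing all 3 equations gives 568 − 12Q = 0, hence Q = 142/3.
Back-substituting: q_M = (195 − 142)/3 = 53/3, q_Y = (181 − 142)/3 = 13, q_W = (192 − 142)/3 = 50/3.

13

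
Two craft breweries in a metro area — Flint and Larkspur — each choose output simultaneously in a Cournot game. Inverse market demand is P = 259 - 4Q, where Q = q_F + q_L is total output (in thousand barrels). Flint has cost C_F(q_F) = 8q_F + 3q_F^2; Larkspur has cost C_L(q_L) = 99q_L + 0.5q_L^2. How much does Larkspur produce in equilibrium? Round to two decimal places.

Flint's profit: π_F = (259 - 4Q)q_F - (8q_F + 3q_F²). Setting ∂π_F/∂q_F = 0: 251 - 14q_F - 4(q_L) = 0.
Larkspur's profit: π_L = (259 - 4Q)q_L - (99q_L + (1/2)q_L²). Setting ∂π_L/∂q_L = 0: 160 - 9q_L - 4(q_F) = 0.
Rearranging gives the reaction functions q_F = (251 - 4q_L)/14 and q_L = (160 - 4q_F)/9.
Solving the pair: q_F = 1619/110, q_L = 618/55.

11.24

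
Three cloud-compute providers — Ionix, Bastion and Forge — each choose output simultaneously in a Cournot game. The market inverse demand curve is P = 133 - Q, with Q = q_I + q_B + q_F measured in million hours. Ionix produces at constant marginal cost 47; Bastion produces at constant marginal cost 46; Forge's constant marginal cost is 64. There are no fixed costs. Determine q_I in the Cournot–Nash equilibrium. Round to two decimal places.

25.50

Ionix's profit: π_I = (133 - Q)q_I - (47q_I). Setting ∂π_I/∂q_I = 0: 86 - 2q_I - (q_B + q_F) = 0.
Bastion's profit: π_B = (133 - Q)q_B - (46q_B). Setting ∂π_B/∂q_B = 0: 87 - 2q_B - (q_I + q_F) = 0.
Forge's first-order condition: 69 - 2q_F - (q_I + q_B) = 0.
Adding the 3 conditions: 242 − 2Q − 2Q = 0, i.e. Q = 121/2.
Back-substituting: q_I = (86 − 121/2) = 51/2, q_B = (87 − 121/2) = 53/2, q_F = (69 − 121/2) = 17/2.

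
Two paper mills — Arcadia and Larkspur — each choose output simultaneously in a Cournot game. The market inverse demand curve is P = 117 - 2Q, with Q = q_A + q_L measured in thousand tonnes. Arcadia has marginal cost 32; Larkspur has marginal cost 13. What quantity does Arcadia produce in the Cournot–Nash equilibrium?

11

Arcadia's profit: π_A = (117 - 2Q)q_A - (32q_A). Setting ∂π_A/∂q_A = 0: 85 - 4q_A - 2(q_L) = 0.
Larkspur's profit: π_L = (117 - 2Q)q_L - (13q_L). Setting ∂π_L/∂q_L = 0: 104 - 4q_L - 2(q_A) = 0.
So q_A = (85 - 2q_L)/4 and q_L = (104 - 2q_A)/4.
Solving the pair: q_A = 11, q_L = 41/2.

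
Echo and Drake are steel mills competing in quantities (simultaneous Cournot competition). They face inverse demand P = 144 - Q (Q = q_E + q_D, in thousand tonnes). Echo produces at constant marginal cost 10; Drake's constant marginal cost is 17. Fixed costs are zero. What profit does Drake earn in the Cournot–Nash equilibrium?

1600

Echo's profit: π_E = (144 - Q)q_E - (10q_E). Setting ∂π_E/∂q_E = 0: 134 - 2q_E - (q_D) = 0.
Drake's first-order condition: 127 - 2q_D - (q_E) = 0.
Best responses: q_E = (134 - q_D)/2, q_D = (127 - q_E)/2.
Solving the pair: q_E = 47, q_D = 40.
Price P = 144 - 87 = 57.
Drake's profit: (57 - 17)·40 = 1600.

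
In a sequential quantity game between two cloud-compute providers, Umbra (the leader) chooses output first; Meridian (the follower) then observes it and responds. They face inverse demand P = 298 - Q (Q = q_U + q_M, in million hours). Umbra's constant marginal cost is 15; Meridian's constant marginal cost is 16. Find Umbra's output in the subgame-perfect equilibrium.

The follower Meridian best-responds to any q_U: π_M = (298 - Q)q_M - 16q_M.
∂π_M/∂q_M = 282 - q_U - 2q_M = 0 gives the reaction function q_M = (282 - q_U)/2.
The leader anticipates this reaction. Substituting into P = 298 - Q gives P = 157 - (1/2)q_U, so π_U = (157 - (1/2)q_U)q_U - 15q_U.
Maximising: ∂π_U/∂q_U = 142 - q_U = 0, giving q_U = 142.
Then q_M = (282 - 142)/2 = 70.

142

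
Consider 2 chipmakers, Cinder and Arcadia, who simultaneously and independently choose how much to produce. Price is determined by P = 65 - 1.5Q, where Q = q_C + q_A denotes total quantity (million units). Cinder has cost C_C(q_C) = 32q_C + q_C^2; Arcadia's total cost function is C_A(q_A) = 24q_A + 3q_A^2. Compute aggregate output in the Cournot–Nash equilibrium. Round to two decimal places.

9.15

Cinder's profit: π_C = (65 - 1.5Q)q_C - (32q_C + q_C²). Setting ∂π_C/∂q_C = 0: 33 - 5q_C - (3/2)(q_A) = 0.
Arcadia's first-order condition: 41 - 9q_A - (3/2)(q_C) = 0.
So q_C = (33 - (3/2)q_A)/5 and q_A = (41 - (3/2)q_C)/9.
Substituting one into the other gives q_C = 314/57 and q_A = 622/171.
Total output Q = 314/57 + 622/171 = 1564/171.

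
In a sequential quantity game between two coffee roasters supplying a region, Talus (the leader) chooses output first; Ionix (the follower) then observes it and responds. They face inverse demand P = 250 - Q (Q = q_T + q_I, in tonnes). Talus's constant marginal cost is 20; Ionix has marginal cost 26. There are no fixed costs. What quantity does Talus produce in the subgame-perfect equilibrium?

The follower Ionix best-responds to any q_T: π_I = (250 - Q)q_I - 26q_I.
∂π_I/∂q_I = 224 - q_T - 2q_I = 0 gives the reaction function q_I = (224 - q_T)/2.
Talus substitutes q_I(q_T) into its own profit: π_T = q_T(250 - q_T - (224 - q_T)/2) - 20q_T = (138 - (1/2)q_T)q_T - 20q_T.
Maximising: ∂π_T/∂q_T = 118 - q_T = 0, giving q_T = 118.
Then q_I = (224 - 118)/2 = 53.

118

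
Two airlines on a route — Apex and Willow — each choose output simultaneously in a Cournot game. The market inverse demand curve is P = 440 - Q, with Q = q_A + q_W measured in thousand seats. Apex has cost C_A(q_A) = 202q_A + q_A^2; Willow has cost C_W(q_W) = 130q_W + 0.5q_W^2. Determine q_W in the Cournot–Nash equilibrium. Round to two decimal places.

91.09

Apex's profit: π_A = (440 - Q)q_A - (202q_A + q_A²). Setting ∂π_A/∂q_A = 0: 238 - 4q_A - (q_W) = 0.
Willow's first-order condition: 310 - 3q_W - (q_A) = 0.
Rearranging gives the reaction functions q_A = (238 - q_W)/4 and q_W = (310 - q_A)/3.
Substituting one into the other gives q_A = 404/11 and q_W = 1002/11.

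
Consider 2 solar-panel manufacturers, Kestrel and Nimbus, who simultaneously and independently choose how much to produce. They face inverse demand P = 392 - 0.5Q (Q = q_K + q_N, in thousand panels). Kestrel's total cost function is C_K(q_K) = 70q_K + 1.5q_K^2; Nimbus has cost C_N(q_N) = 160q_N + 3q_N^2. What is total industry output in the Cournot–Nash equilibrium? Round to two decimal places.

104.68

Kestrel's profit: π_K = (392 - 0.5Q)q_K - (70q_K + (3/2)q_K²). Setting ∂π_K/∂q_K = 0: 322 - 4q_K - (1/2)(q_N) = 0.
Nimbus's profit: π_N = (392 - 0.5Q)q_N - (160q_N + 3q_N²). Setting ∂π_N/∂q_N = 0: 232 - 7q_N - (1/2)(q_K) = 0.
Rearranging gives the reaction functions q_K = (322 - (1/2)q_N)/4 and q_N = (232 - (1/2)q_K)/7.
Substituting one into the other gives q_K = 77.0450 and q_N = 27.6396.
Total output Q = 77.0450 + 27.6396 = 104.6847.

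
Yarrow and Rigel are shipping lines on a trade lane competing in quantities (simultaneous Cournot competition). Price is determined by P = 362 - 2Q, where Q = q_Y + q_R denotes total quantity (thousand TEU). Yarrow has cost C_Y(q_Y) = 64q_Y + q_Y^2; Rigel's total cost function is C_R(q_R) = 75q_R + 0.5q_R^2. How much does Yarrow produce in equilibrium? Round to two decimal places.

35.23

Yarrow's profit: π_Y = (362 - 2Q)q_Y - (64q_Y + q_Y²). Setting ∂π_Y/∂q_Y = 0: 298 - 6q_Y - 2(q_R) = 0.
Rigel's first-order condition: 287 - 5q_R - 2(q_Y) = 0.
Rearranging gives the reaction functions q_Y = (298 - 2q_R)/6 and q_R = (287 - 2q_Y)/5.
Substituting one into the other gives q_Y = 458/13 and q_R = 563/13.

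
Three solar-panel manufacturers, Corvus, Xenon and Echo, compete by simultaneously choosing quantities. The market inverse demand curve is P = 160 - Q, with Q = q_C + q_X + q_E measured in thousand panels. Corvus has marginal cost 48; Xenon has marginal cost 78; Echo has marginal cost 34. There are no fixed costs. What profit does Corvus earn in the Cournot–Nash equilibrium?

1024

Corvus's profit: π_C = (160 - Q)q_C - (48q_C). Setting ∂π_C/∂q_C = 0: 112 - 2q_C - (q_X + q_E) = 0.
Xenon's profit: π_X = (160 - Q)q_X - (78q_X). Setting ∂π_X/∂q_X = 0: 82 - 2q_X - (q_C + q_E) = 0.
Echo's first-order condition: 126 - 2q_E - (q_C + q_X) = 0.
Adding the 3 first-order conditions: 320 − 4Q = 0, so Q = 80.
Back-substituting: q_C = (112 − 80) = 32, q_X = (82 − 80) = 2, q_E = (126 − 80) = 46.
Price P = 160 - 80 = 80.
Corvus's profit: (80 - 48)·32 = 1024.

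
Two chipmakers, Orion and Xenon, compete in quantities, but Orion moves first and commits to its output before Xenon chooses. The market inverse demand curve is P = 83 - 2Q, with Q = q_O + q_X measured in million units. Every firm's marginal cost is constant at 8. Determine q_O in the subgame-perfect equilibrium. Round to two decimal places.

18.75

The follower Xenon best-responds to any q_O: π_X = (83 - 2Q)q_X - 8q_X.
Setting the follower's marginal profit to zero, 75 - 2q_O - 4q_X = 0, i.e. q_X = (75 - 2q_O)/4.
The leader anticipates this reaction. Substituting into P = 83 - 2Q gives P = 91/2 - q_O, so π_O = (91/2 - q_O)q_O - 8q_O.
Maximising: ∂π_O/∂q_O = 75/2 - 2q_O = 0, giving q_O = 75/4.
Then q_X = (75 - 2·(75/4))/4 = 75/8.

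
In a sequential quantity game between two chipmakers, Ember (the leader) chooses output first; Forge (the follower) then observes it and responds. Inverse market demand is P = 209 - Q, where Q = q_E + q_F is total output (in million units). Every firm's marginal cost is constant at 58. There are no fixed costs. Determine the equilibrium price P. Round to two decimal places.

Solve by backward induction. Given q_E, the follower Forge maximises π_F = (209 - q_E - q_F)q_F - 58q_F.
∂π_F/∂q_F = 151 - q_E - 2q_F = 0 gives the reaction function q_F = (151 - q_E)/2.
Ember substitutes q_F(q_E) into its own profit: π_E = q_E(209 - q_E - (151 - q_E)/2) - 58q_E = (267/2 - (1/2)q_E)q_E - 58q_E.
Leader FOC: 151/2 - q_E = 0, so q_E = 151/2.
Then q_F = (151 - 151/2)/2 = 151/4.
Total output Q = 453/4, so price P = 209 - 453/4 = 383/4.

95.75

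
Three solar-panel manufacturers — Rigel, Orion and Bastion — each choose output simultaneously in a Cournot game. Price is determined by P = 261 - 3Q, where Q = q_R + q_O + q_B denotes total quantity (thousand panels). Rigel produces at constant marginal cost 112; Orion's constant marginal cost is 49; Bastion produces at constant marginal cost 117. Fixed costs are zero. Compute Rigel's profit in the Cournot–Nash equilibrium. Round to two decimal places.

172.52

Rigel's profit: π_R = (261 - 3Q)q_R - (112q_R). Setting ∂π_R/∂q_R = 0: 149 - 6q_R - 3(q_O + q_B) = 0.
Orion's first-order condition: 212 - 6q_O - 3(q_R + q_B) = 0.
Bastion's profit: π_B = (261 - 3Q)q_B - (117q_B). Setting ∂π_B/∂q_B = 0: 144 - 6q_B - 3(q_R + q_O) = 0.
Adding the 3 first-order conditions: 505 − 12Q = 0, so Q = 505/12.
Back-substituting: q_R = (149 − 505/4)/3 = 91/12, q_O = (212 − 505/4)/3 = 343/12, q_B = (144 − 505/4)/3 = 71/12.
Price P = 261 - 3·(505/12) = 539/4.
Rigel's profit: (539/4 - 112)·(91/12) = 172.5208.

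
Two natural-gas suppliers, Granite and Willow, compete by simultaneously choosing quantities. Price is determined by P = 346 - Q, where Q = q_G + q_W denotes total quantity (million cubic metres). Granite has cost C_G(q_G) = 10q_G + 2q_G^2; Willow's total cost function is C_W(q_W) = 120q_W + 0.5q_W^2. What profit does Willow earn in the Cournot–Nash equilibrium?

5400

Granite's profit: π_G = (346 - Q)q_G - (10q_G + 2q_G²). Setting ∂π_G/∂q_G = 0: 336 - 6q_G - (q_W) = 0.
Willow's first-order condition: 226 - 3q_W - (q_G) = 0.
Rearranging gives the reaction functions q_G = (336 - q_W)/6 and q_W = (226 - q_G)/3.
Substituting one into the other gives q_G = 46 and q_W = 60.
Price P = 346 - 106 = 240.
Willow's profit: 240·60 - 120·60 - (1/2)·60² = 5400.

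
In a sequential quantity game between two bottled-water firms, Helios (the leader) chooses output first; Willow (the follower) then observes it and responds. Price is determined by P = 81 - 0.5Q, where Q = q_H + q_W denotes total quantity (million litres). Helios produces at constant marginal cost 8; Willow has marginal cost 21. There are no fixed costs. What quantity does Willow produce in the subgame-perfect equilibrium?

Solve by backward induction. Given q_H, the follower Willow maximises π_W = (81 - (1/2)q_H - (1/2)q_W)q_W - 21q_W.
∂π_W/∂q_W = 60 - (1/2)q_H - q_W = 0 gives the reaction function q_W = (60 - (1/2)q_H).
Helios substitutes q_W(q_H) into its own profit: π_H = q_H(81 - (1/2)q_H - (60 - (1/2)q_H)/2) - 8q_H = (51 - (1/4)q_H)q_H - 8q_H.
Maximising: ∂π_H/∂q_H = 43 - (1/2)q_H = 0, giving q_H = 86.
Then q_W = (60 - (1/2)·86) = 17.

17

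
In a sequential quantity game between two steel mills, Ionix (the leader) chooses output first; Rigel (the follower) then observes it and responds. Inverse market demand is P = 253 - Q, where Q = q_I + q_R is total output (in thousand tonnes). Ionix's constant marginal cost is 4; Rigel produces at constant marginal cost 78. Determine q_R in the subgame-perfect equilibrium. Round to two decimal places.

6.75

Solve by backward induction. Given q_I, the follower Rigel maximises π_R = (253 - q_I - q_R)q_R - 78q_R.
Follower FOC: 175 - q_I - 2q_R = 0, so q_R(q_I) = (175 - q_I)/2.
The leader anticipates this reaction. Substituting into P = 253 - Q gives P = 331/2 - (1/2)q_I, so π_I = (331/2 - (1/2)q_I)q_I - 4q_I.
Leader FOC: 323/2 - q_I = 0, so q_I = 323/2.
Then q_R = (175 - 323/2)/2 = 27/4.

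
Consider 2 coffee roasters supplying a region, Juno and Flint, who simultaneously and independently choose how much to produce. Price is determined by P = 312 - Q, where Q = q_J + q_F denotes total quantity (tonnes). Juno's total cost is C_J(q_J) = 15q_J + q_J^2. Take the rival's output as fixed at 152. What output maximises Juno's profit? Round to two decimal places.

With the rival's output fixed at 152, Juno's profit is π_J = (312 - 152 - q_J)q_J - (15q_J + q_J²) = (160 - q_J)q_J - (15q_J + q_J²).
∂π_J/∂q_J = 145 - 4q_J = 0, so q_J = 145/4.

36.25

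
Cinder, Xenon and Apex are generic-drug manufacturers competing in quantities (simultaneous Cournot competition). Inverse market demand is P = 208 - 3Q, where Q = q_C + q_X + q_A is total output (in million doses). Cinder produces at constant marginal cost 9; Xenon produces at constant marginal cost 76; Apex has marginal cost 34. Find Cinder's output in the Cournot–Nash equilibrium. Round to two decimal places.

Cinder's profit: π_C = (208 - 3Q)q_C - (9q_C). Setting ∂π_C/∂q_C = 0: 199 - 6q_C - 3(q_X + q_A) = 0.
Xenon's profit: π_X = (208 - 3Q)q_X - (76q_X). Setting ∂π_X/∂q_X = 0: 132 - 6q_X - 3(q_C + q_A) = 0.
Apex's first-order condition: 174 - 6q_A - 3(q_C + q_X) = 0.
Adding the 3 first-order conditions: 505 − 12Q = 0, so Q = 505/12.
Back-substituting: q_C = (199 − 505/4)/3 = 97/4, q_X = (132 − 505/4)/3 = 23/12, q_A = (174 − 505/4)/3 = 191/12.

24.25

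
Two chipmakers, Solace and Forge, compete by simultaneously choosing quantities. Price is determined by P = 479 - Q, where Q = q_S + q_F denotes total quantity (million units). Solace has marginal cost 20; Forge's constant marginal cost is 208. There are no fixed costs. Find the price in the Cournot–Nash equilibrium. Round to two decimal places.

235.67

Solace's profit: π_S = (479 - Q)q_S - (20q_S). Setting ∂π_S/∂q_S = 0: 459 - 2q_S - (q_F) = 0.
Forge's profit: π_F = (479 - Q)q_F - (208q_F). Setting ∂π_F/∂q_F = 0: 271 - 2q_F - (q_S) = 0.
So q_S = (459 - q_F)/2 and q_F = (271 - q_S)/2.
Substituting one into the other gives q_S = 647/3 and q_F = 83/3.
Total output Q = 730/3, so price P = 479 - 730/3 = 707/3.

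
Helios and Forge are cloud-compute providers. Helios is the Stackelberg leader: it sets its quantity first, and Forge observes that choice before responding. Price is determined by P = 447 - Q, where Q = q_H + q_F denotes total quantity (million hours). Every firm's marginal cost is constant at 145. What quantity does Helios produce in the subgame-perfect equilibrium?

The follower Forge best-responds to any q_H: π_F = (447 - Q)q_F - 145q_F.
∂π_F/∂q_F = 302 - q_H - 2q_F = 0 gives the reaction function q_F = (302 - q_H)/2.
Helios substitutes q_F(q_H) into its own profit: π_H = q_H(447 - q_H - (302 - q_H)/2) - 145q_H = (296 - (1/2)q_H)q_H - 145q_H.
Leader FOC: 151 - q_H = 0, so q_H = 151.
Then q_F = (302 - 151)/2 = 151/2.

151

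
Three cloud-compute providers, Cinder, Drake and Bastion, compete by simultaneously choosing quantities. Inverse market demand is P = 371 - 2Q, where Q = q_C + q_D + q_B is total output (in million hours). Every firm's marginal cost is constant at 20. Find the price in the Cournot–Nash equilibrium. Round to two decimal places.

A representative firm's profit is π_i = q_i(371 - 2Q) - 20q_i.
Setting ∂π_i/∂q_i = 0 with rivals' quantities fixed: 351 - 4q_i - 2·Σ_{j≠i} q_j = 0.
With identical firms every q_j equals q_i, so Σ_{j≠i} q_j = 2q_i and 351 = 8q_i, giving q_i = 351/8.
Total output Q = 1053/8, so price P = 371 - 2·(1053/8) = 431/4.

107.75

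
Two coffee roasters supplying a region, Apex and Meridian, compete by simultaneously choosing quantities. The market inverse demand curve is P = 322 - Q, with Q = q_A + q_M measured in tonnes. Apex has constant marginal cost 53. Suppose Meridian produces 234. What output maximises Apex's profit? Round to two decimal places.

17.50

With the rival's output fixed at 234, Apex's profit is π_A = (322 - 234 - q_A)q_A - (53q_A) = (88 - q_A)q_A - (53q_A).
∂π_A/∂q_A = 35 - 2q_A = 0, so q_A = 35/2.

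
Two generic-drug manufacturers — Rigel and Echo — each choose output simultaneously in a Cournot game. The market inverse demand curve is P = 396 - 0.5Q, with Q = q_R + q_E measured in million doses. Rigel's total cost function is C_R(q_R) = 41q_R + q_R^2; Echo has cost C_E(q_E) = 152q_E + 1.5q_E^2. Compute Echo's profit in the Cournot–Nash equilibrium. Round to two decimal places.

Rigel's profit: π_R = (396 - 0.5Q)q_R - (41q_R + q_R²). Setting ∂π_R/∂q_R = 0: 355 - 3q_R - (1/2)(q_E) = 0.
Echo's profit: π_E = (396 - 0.5Q)q_E - (152q_E + (3/2)q_E²). Setting ∂π_E/∂q_E = 0: 244 - 4q_E - (1/2)(q_R) = 0.
Rearranging gives the reaction functions q_R = (355 - (1/2)q_E)/3 and q_E = (244 - (1/2)q_R)/4.
Substituting one into the other gives q_R = 110.4681 and q_E = 47.1915.
Price P = 396 - (1/2)·157.6596 = 317.1702.
Echo's profit: 317.1702·47.1915 - 152·47.1915 - (3/2)·47.1915² = 4454.0733.

4454.07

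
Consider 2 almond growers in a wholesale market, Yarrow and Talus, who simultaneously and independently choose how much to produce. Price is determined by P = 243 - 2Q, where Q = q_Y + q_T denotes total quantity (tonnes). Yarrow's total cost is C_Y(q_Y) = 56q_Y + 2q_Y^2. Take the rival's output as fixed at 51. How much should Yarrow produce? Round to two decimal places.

10.63

With the rival's output fixed at 51, Yarrow's profit is π_Y = (243 - 2·51 - 2q_Y)q_Y - (56q_Y + 2q_Y²) = (141 - 2q_Y)q_Y - (56q_Y + 2q_Y²).
∂π_Y/∂q_Y = 85 - 8q_Y = 0, so q_Y = 85/8.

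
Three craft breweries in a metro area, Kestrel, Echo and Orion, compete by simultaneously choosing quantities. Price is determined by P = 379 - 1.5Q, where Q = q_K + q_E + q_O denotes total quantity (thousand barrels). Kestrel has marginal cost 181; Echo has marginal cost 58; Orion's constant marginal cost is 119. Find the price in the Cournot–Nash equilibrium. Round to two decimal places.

184.25

Kestrel's profit: π_K = (379 - 1.5Q)q_K - (181q_K). Setting ∂π_K/∂q_K = 0: 198 - 3q_K - (3/2)(q_E + q_O) = 0.
Echo's first-order condition: 321 - 3q_E - (3/2)(q_K + q_O) = 0.
Orion's first-order condition: 260 - 3q_O - (3/2)(q_K + q_E) = 0.
Adding the 3 conditions: 779 − 3Q − 3Q = 0, i.e. Q = 779/6.
Back-substituting: q_K = (198 − 779/4)/(3/2) = 13/6, q_E = (321 − 779/4)/(3/2) = 505/6, q_O = (260 − 779/4)/(3/2) = 87/2.
Total output Q = 779/6, so price P = 379 - (3/2)·(779/6) = 737/4.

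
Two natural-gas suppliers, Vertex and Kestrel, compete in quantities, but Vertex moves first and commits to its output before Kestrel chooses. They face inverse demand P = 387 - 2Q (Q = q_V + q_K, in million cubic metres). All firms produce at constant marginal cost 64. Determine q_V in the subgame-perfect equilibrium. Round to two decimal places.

80.75

The follower Kestrel best-responds to any q_V: π_K = (387 - 2Q)q_K - 64q_K.
∂π_K/∂q_K = 323 - 2q_V - 4q_K = 0 gives the reaction function q_K = (323 - 2q_V)/4.
The leader anticipates this reaction. Substituting into P = 387 - 2Q gives P = 451/2 - q_V, so π_V = (451/2 - q_V)q_V - 64q_V.
The leader's first-order condition 323/2 - 2q_V = 0 yields q_V = 323/4.
Then q_K = (323 - 2·(323/4))/4 = 323/8.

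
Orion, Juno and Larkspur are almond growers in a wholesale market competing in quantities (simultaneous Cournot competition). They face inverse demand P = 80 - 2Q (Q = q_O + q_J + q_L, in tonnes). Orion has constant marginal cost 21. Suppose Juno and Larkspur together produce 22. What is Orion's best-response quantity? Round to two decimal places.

With rivals' combined output fixed at 22, Orion's profit is π_O = (80 - 2·22 - 2q_O)q_O - (21q_O) = (36 - 2q_O)q_O - (21q_O).
∂π_O/∂q_O = 15 - 4q_O = 0, so q_O = 15/4.

3.75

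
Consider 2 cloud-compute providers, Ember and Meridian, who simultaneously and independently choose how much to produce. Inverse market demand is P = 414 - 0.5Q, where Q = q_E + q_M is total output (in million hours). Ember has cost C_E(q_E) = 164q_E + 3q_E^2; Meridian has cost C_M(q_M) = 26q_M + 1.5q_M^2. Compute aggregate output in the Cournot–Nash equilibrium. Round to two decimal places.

Ember's profit: π_E = (414 - 0.5Q)q_E - (164q_E + 3q_E²). Setting ∂π_E/∂q_E = 0: 250 - 7q_E - (1/2)(q_M) = 0.
Meridian's profit: π_M = (414 - 0.5Q)q_M - (26q_M + (3/2)q_M²). Setting ∂π_M/∂q_M = 0: 388 - 4q_M - (1/2)(q_E) = 0.
So q_E = (250 - (1/2)q_M)/7 and q_M = (388 - (1/2)q_E)/4.
Solving the pair: q_E = 29.0450, q_M = 93.3694.
Total output Q = 29.0450 + 93.3694 = 122.4144.

122.41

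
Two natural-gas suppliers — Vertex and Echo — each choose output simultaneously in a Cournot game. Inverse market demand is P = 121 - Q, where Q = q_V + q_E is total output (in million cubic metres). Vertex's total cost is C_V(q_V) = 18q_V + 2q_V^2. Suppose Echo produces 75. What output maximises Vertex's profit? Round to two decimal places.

4.67

With the rival's output fixed at 75, Vertex's profit is π_V = (121 - 75 - q_V)q_V - (18q_V + 2q_V²) = (46 - q_V)q_V - (18q_V + 2q_V²).
∂π_V/∂q_V = 28 - 6q_V = 0, so q_V = 14/3.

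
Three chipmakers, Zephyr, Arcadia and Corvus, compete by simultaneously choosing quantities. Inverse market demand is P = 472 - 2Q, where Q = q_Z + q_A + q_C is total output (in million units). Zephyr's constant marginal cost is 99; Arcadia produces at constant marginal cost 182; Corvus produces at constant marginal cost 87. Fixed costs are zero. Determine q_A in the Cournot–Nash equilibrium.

Zephyr's profit: π_Z = (472 - 2Q)q_Z - (99q_Z). Setting ∂π_Z/∂q_Z = 0: 373 - 4q_Z - 2(q_A + q_C) = 0.
Arcadia's profit: π_A = (472 - 2Q)q_A - (182q_A). Setting ∂π_A/∂q_A = 0: 290 - 4q_A - 2(q_Z + q_C) = 0.
Corvus's profit: π_C = (472 - 2Q)q_C - (87q_C). Setting ∂π_C/∂q_C = 0: 385 - 4q_C - 2(q_Z + q_A) = 0.
Summing all 3 equations gives 1048 − 8Q = 0, hence Q = 131.
Back-substituting: q_Z = (373 − 262)/2 = 111/2, q_A = (290 − 262)/2 = 14, q_C = (385 − 262)/2 = 123/2.

14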